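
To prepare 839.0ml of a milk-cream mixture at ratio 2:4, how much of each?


Total parts = 2 + 4 = 6
milk: 839.0 × 2/6 = 279.7ml
cream: 839.0 × 4/6 = 559.3ml
= 279.7ml and 559.3ml

279.7ml and 559.3ml


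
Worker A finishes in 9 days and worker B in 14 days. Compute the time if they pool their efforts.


Rate of A = 1/9 per day
Rate of B = 1/14 per day
Combined rate = 1/9 + 1/14 = 23/126 ≈ 0.1825 per day
Days = 1 / combined rate = 126/23
≈ 5.48 days

5.48 days


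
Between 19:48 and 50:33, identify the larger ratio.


19/48 = 0.3958
50/33 = 1.5152
0.3958 < 1.5152, so 19:48 is less
= 50:33

50:33


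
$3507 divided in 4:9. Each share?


Total parts = 4 + 9 = 13
Part 1: 3507 × 4/13 = 1079.08
Part 2: 3507 × 9/13 = 2427.92
= Part 1: $1079.08, Part 2: $2427.92

Part 1: $1079.08, Part 2: $2427.92


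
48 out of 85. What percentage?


Percentage = (part / whole) × 100
= (48 / 85) × 100
≈ 56.47%

56.47%


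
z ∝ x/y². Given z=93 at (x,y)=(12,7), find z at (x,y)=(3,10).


z = k·x/y²
Solve for k using the known point: k = z·y²/x = 93×49/12 = 4557/12 = 379.7500
Now evaluate at x=3, y=10:
z = k × 3 / 100 = (4557 × 3) / (12 × 100) = 13671/1200
= 11.3925

11.3925


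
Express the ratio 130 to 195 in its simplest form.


GCD(130, 195) = 65
130/65 : 195/65
= 2:3

2:3


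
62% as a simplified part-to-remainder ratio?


62% means 62 parts out of 100; remainder = 38
Part : remainder = 62:38
GCD = 2
= 31:19

31:19


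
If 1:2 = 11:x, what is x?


Cross multiply: 1 × x = 2 × 11
1x = 22
x = 22 / 1
= 22.00

22.00


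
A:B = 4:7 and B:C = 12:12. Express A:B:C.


Match B: multiply A:B by 12 → 48:84
Multiply B:C by 7 → 84:84
Combined: 48:84:84
GCD = 12
= 4:7:7

4:7:7


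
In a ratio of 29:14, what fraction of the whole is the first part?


Total parts = 29 + 14 = 43
First part: 29/43 = 29/43
= 29/43

29/43


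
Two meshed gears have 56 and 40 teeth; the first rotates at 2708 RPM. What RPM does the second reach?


Gear ratio = 56:40 = 7:5
RPM_B = RPM_A × (teeth_A / teeth_B)
= 2708 × (56/40)
= 3791.2 RPM

3791.2 RPM


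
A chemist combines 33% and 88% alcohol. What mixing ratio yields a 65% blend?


Let x parts of 33% mix with y parts of 88%.
33x + 88y = 65(x + y)
33x + 88y = 65x + 65y
x(33 - 65) = y(65 - 88)
x/y = (88 - 65)/(65 - 33) = 23/32
Simplify: 23:32
= 23:32

23:32


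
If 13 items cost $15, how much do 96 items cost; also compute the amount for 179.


Direct proportion: y/x = constant
k = 15/13 ≈ 1.1538
y at x=96: k × 96 = 15 × 96 / 13 = 1440/13 ≈ 110.77
y at x=179: k × 179 = 15 × 179 / 13 = 2685/13 ≈ 206.54
= 110.77 and 206.54

110.77 and 206.54


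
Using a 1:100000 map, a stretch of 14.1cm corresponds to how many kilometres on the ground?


Real distance = map distance × scale
= 14.1cm × 100000
= 1410000 cm = 14100.0 m
= 14.100 km

14.100 km


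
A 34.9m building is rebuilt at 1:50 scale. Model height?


Model size = real / scale
= 34.9 / 50
= 0.6980 m

0.6980 m


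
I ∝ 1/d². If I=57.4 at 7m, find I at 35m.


I₁d₁² = I₂d₂²
I₂ = I₁ × (d₁/d₂)²
= 57.4 × (7/35)²
= 57.4 × 49/1225
= 2812.6/1225
= 2.2960

2.2960


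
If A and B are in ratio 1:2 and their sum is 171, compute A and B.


Let A = 1k, B = 2k.
1k + 2k = 171
3k = 171 → k = 171/3 = 57
A = 1×57 = 57, B = 2×57 = 114
= A = 57, B = 114

A = 57, B = 114


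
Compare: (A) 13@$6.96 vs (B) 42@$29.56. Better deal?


Deal A: $6.96/13 = $0.5354/unit
Deal B: $29.56/42 = $0.7038/unit
A is cheaper per unit
= Deal A

Deal A


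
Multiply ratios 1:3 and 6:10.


Compound ratio = (1×6) : (3×10)
= 6:30
GCD = 6
= 1:5

1:5


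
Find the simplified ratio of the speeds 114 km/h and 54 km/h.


Ratio = 114:54
GCD = 6
Simplified = 19:9
Time ratio (same distance) = 9:19
Speed ratio = 19:9

19:9


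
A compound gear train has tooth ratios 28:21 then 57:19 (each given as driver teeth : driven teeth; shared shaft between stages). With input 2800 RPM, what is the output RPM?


Stage 1: RPM_B = RPM_A × t_A/t_B = 2800 × 28/21 = 78400/21 ≈ 3733.33
B and C share a shaft → RPM_C = RPM_B
Stage 2: RPM_D = RPM_C × t_C/t_D = RPM_A × (t_A×t_C)/(t_B×t_D)
Overall ratio = (28×57)/(21×19) = 1596/399
RPM_D = 2800 × 1596/399 = 4468800/399
= 11200.00 RPM

11200.00 RPM


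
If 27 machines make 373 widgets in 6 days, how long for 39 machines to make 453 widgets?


Days ∝ work / workers, so d₂ = d₁ × (m₁/m₂) × (w₂/w₁)
Workers factor (inverse): 27/39 ≈ 0.6923
Work factor (direct): 453/373 ≈ 1.2145
d₂ = 6 × 27/39 × 453/373 = (6 × 27 × 453) / (39 × 373) = 73386/14547
≈ 5.04 days

5.04 days


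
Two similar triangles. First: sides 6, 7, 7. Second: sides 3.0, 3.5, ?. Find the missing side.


Scale factor = 3.0/6 = 0.5
Missing side = 7 × 0.5
= 3.5

3.5


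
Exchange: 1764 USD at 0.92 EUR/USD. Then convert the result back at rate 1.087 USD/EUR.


Amount × rate = 1764 × 0.92 = 1622.88 EUR
Round-trip: 1622.88 × 1.087 = 1764.07 USD
= 1622.88 EUR, then 1764.07 USD

1622.88 EUR, then 1764.07 USD


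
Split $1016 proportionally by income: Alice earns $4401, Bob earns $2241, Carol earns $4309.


Total income = 4401 + 2241 + 4309 = $10951
Alice: $1016 × 4401/10951 = $408.31
Bob: $1016 × 2241/10951 = $207.91
Carol: $1016 × 4309/10951 = $399.78
= Alice: $408.31, Bob: $207.91, Carol: $399.78

Alice: $408.31, Bob: $207.91, Carol: $399.78


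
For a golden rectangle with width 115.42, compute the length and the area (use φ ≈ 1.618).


φ = (1 + √5) / 2 ≈ 1.618
Length = width × φ = 115.42 × 1.618 = 186.74956
≈ 186.75
Area = width × length = 115.42 × 186.74956 = 21554.6342152 ≈ 21554.63
= Length: 186.75, Area: 21554.63

Length: 186.75, Area: 21554.63


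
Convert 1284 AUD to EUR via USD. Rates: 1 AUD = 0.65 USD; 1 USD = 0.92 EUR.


Step 1: 1284 AUD × 0.65 = 834.60 USD
Step 2: 834.60 USD × 0.92 = 767.83 EUR
Implied rate AUD→EUR = 0.65 × 0.92 = 0.5980
= 767.83 EUR

767.83 EUR


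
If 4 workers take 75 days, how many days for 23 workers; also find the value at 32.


Inverse proportion: x × y = constant
k = 4 × 75 = 300
At x=23: k/23 = 13.04
At x=32: k/32 = 9.38
= 13.04 and 9.38

13.04 and 9.38


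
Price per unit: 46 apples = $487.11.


Unit rate = total / quantity
= 487.11 / 46
= $10.59 per unit

$10.59 per unit


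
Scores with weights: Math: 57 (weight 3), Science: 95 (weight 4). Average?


Numerator = 57×3 + 95×4
= 171 + 380
= 551
Total weight = 7
Weighted avg = 551/7
= 78.71

78.71


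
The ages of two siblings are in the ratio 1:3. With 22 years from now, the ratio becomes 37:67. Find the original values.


Let A = 1k, B = 3k.
(1k + 22) / (3k + 22) = 37/67
Cross-multiply: 67(1k + 22) = 37(3k + 22)
67k + 1474 = 111k + 814
67k - 111k = 814 - 1474
-44k = -660
k = -660/-44 = 15
A = 1×15 = 15, B = 3×15 = 45
= A = 15, B = 45

A = 15, B = 45


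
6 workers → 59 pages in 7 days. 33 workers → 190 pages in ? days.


Days ∝ work / workers, so d₂ = d₁ × (m₁/m₂) × (w₂/w₁)
Workers factor (inverse): 6/33 ≈ 0.1818
Work factor (direct): 190/59 ≈ 3.2203
d₂ = 7 × 6/33 × 190/59 = (7 × 6 × 190) / (33 × 59) = 7980/1947
≈ 4.10 days

4.10 days


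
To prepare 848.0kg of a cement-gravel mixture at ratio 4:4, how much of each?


Total parts = 4 + 4 = 8
cement: 848.0 × 4/8 = 424.0kg
gravel: 848.0 × 4/8 = 424.0kg
= 424.0kg and 424.0kg

424.0kg and 424.0kg


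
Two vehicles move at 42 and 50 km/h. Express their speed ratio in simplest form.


Ratio = 42:50
GCD = 2
Simplified = 21:25
Time ratio (same distance) = 25:21
Speed ratio = 21:25

21:25


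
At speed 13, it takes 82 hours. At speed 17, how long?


Inverse proportion: x × y = constant
k = 13 × 82 = 1066
y₂ = k / 17 = 1066 / 17
= 62.71

62.71


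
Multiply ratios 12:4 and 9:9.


Compound ratio = (12×9) : (4×9)
= 108:36
GCD = 36
= 3:1

3:1


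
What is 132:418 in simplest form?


GCD(132, 418) = 22
132/22 : 418/22
= 6:19

6:19


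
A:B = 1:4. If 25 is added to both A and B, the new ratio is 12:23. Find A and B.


Let A = 1k, B = 4k.
(1k + 25) / (4k + 25) = 12/23
Cross-multiply: 23(1k + 25) = 12(4k + 25)
23k + 575 = 48k + 300
23k - 48k = 300 - 575
-25k = -275
k = -275/-25 = 11
A = 1×11 = 11, B = 4×11 = 44
= A = 11, B = 44

A = 11, B = 44


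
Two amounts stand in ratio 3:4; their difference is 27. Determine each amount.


Let A = 3k, B = 4k.
4k - 3k = 27
1k = 27 → k = 27/1 = 27
A = 3×27 = 81, B = 4×27 = 108
= A = 81, B = 108

A = 81, B = 108


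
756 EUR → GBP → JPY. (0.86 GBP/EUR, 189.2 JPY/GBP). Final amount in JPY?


Step 1: 756 EUR × 0.86 = 650.16 GBP
Step 2: 650.16 GBP × 189.2 = 123010.27 JPY
Implied rate EUR→JPY = 0.86 × 189.2 = 162.7120
= 123010.27 JPY

123010.27 JPY


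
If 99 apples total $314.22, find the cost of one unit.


Unit rate = total / quantity
= 314.22 / 99
= $3.17 per unit

$3.17 per unit


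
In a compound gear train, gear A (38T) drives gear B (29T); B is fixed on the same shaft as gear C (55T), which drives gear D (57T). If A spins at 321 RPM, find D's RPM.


Stage 1: RPM_B = RPM_A × t_A/t_B = 321 × 38/29 = 12198/29 ≈ 420.62
B and C share a shaft → RPM_C = RPM_B
Stage 2: RPM_D = RPM_C × t_C/t_D = RPM_A × (t_A×t_C)/(t_B×t_D)
Overall ratio = (38×55)/(29×57) = 2090/1653
RPM_D = 321 × 2090/1653 = 670890/1653
≈ 405.86 RPM

405.86 RPM


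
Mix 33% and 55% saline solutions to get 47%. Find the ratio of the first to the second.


Let x parts of 33% mix with y parts of 55%.
33x + 55y = 47(x + y)
33x + 55y = 47x + 47y
x(33 - 47) = y(47 - 55)
x/y = (55 - 47)/(47 - 33) = 8/14
Simplify: 4:7
= 4:7

4:7


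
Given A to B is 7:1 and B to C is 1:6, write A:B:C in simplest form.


Match B: multiply A:B by 1 → 7:1
Multiply B:C by 1 → 1:6
Combined: 7:1:6
GCD = 1
= 7:1:6

7:1:6


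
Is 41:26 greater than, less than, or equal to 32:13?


41/26 = 1.5769
32/13 = 2.4615
1.5769 < 2.4615, so 41:26 is less
= less than

less than


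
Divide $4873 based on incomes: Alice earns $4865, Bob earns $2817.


Total income = 4865 + 2817 = $7682
Alice: $4873 × 4865/7682 = $3086.06
Bob: $4873 × 2817/7682 = $1786.94
= Alice: $3086.06, Bob: $1786.94

Alice: $3086.06, Bob: $1786.94


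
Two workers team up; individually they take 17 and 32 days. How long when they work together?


Rate of A = 1/17 per day
Rate of B = 1/32 per day
Combined rate = 1/17 + 1/32 = 49/544 ≈ 0.0901 per day
Days = 1 / combined rate = 544/49
≈ 11.10 days

11.10 days


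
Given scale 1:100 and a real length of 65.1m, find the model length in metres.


Model size = real / scale
= 65.1 / 100
= 0.6510 m

0.6510 m


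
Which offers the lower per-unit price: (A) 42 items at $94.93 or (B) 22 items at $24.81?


Deal A: $94.93/42 = $2.2602/unit
Deal B: $24.81/22 = $1.1277/unit
B is cheaper per unit
= Deal B

Deal B


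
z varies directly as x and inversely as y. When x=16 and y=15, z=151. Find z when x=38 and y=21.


z = k·x/y
Solve for k using the known point: k = z·y/x = 151×15/16 = 2265/16 = 141.5625
Now evaluate at x=38, y=21:
z = k × 38 / 21 = (2265 × 38) / (16 × 21) = 86070/336
≈ 256.1607

256.1607


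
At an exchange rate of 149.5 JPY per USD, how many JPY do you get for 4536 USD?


Amount × rate = 4536 × 149.5
= 678132.00 JPY

678132.00 JPY


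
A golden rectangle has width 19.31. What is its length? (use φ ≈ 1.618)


φ = (1 + √5) / 2 ≈ 1.618
Length = width × φ = 19.31 × 1.618 = 31.24358
≈ 31.24

31.24


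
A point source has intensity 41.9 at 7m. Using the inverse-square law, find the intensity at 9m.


I₁d₁² = I₂d₂²
I₂ = I₁ × (d₁/d₂)²
= 41.9 × (7/9)²
= 41.9 × 49/81
= 2053.1/81
≈ 25.3469

25.3469


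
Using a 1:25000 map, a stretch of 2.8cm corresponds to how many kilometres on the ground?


Real distance = map distance × scale
= 2.8cm × 25000
= 70000 cm = 700.0 m
= 0.700 km

0.700 km


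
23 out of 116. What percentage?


Percentage = (part / whole) × 100
= (23 / 116) × 100
≈ 19.83%

19.83%


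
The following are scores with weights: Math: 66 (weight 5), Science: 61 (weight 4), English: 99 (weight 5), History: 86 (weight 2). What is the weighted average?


Numerator = 66×5 + 61×4 + 99×5 + 86×2
= 330 + 244 + 495 + 172
= 1241
Total weight = 16
Weighted avg = 1241/16
= 77.56

77.56


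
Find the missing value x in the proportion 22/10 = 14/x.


Cross multiply: 22 × x = 10 × 14
22x = 140
x = 140 / 22
= 6.36

6.36


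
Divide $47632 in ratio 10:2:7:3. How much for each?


Total parts = 10 + 2 + 7 + 3 = 22
Part 1: 47632 × 10/22 = 21650.91
Part 2: 47632 × 2/22 = 4330.18
Part 3: 47632 × 7/22 = 15155.64
Part 4: 47632 × 3/22 = 6495.27
= Part 1: $21650.91, Part 2: $4330.18, Part 3: $15155.64, Part 4: $6495.27

Part 1: $21650.91, Part 2: $4330.18, Part 3: $15155.64, Part 4: $6495.27


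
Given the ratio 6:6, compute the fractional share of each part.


Total parts = 6 + 6 = 12
First part: 6/12 = 1/2
Second part: 6/12 = 1/2
= 1/2 and 1/2

1/2 and 1/2


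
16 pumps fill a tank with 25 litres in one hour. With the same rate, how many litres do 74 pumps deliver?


Direct proportion: y/x = constant
k = 25/16 = 1.5625
y₂ = k × 74 = 25 × 74 / 16 = 1850/16
≈ 115.63

115.63


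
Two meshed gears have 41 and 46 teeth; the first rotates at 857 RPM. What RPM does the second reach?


Gear ratio = 41:46 = 41:46
RPM_B = RPM_A × (teeth_A / teeth_B)
= 857 × (41/46)
= 763.8 RPM

763.8 RPM


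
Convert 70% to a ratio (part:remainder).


70% means 70 parts out of 100; remainder = 30
Part : remainder = 70:30
GCD = 10
= 7:3

7:3


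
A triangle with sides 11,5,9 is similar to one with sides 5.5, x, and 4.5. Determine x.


Scale factor = 5.5/11 = 0.5
Missing side = 5 × 0.5
= 2.5

2.5


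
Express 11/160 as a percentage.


Percentage = (part / whole) × 100
= (11 / 160) × 100
≈ 6.88%

6.88%


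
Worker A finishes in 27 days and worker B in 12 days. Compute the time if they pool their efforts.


Rate of A = 1/27 per day
Rate of B = 1/12 per day
Combined rate = 1/27 + 1/12 = 39/324 ≈ 0.1204 per day
Days = 1 / combined rate = 324/39
≈ 8.31 days

8.31 days


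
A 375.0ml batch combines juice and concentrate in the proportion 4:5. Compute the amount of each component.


Total parts = 4 + 5 = 9
juice: 375.0 × 4/9 = 166.7ml
concentrate: 375.0 × 5/9 = 208.3ml
= 166.7ml and 208.3ml

166.7ml and 208.3ml


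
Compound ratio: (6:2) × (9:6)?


Compound ratio = (6×9) : (2×6)
= 54:12
GCD = 6
= 9:2

9:2


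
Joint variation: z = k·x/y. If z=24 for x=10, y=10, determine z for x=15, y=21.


z = k·x/y
Solve for k using the known point: k = z·y/x = 24×10/10 = 240/10 = 24.0000
Now evaluate at x=15, y=21:
z = k × 15 / 21 = (240 × 15) / (10 × 21) = 3600/210
≈ 17.1429

17.1429


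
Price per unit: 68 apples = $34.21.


Unit rate = total / quantity
= 34.21 / 68
= $0.50 per unit

$0.50 per unit


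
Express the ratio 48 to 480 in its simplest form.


GCD(48, 480) = 48
48/48 : 480/48
= 1:10

1:10


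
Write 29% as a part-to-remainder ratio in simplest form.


29% means 29 parts out of 100; remainder = 71
Part : remainder = 29:71
GCD = 1
= 29:71

29:71


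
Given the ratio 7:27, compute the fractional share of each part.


Total parts = 7 + 27 = 34
First part: 7/34 = 7/34
Second part: 27/34 = 27/34
= 7/34 and 27/34

7/34 and 27/34


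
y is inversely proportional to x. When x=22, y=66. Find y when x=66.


Inverse proportion: x × y = constant
k = 22 × 66 = 1452
y₂ = k / 66 = 1452 / 66
= 22.00

22.00


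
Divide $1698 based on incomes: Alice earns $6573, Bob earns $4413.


Total income = 6573 + 4413 = $10986
Alice: $1698 × 6573/10986 = $1015.93
Bob: $1698 × 4413/10986 = $682.07
= Alice: $1015.93, Bob: $682.07

Alice: $1015.93, Bob: $682.07


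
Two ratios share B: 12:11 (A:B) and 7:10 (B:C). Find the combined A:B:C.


Match B: multiply A:B by 7 → 84:77
Multiply B:C by 11 → 77:110
Combined: 84:77:110
GCD = 1
= 84:77:110

84:77:110


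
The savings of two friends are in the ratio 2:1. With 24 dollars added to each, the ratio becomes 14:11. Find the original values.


Let A = 2k, B = 1k.
(2k + 24) / (1k + 24) = 14/11
Cross-multiply: 11(2k + 24) = 14(1k + 24)
22k + 264 = 14k + 336
22k - 14k = 336 - 264
8k = 72
k = 72/8 = 9
A = 2×9 = 18, B = 1×9 = 9
= A = 18, B = 9

A = 18, B = 9


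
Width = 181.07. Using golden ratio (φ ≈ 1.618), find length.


φ = (1 + √5) / 2 ≈ 1.618
Length = width × φ = 181.07 × 1.618 = 292.97126
≈ 292.97

292.97


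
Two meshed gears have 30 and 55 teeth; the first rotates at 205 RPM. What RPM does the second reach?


Gear ratio = 30:55 = 6:11
RPM_B = RPM_A × (teeth_A / teeth_B)
= 205 × (30/55)
= 111.8 RPM

111.8 RPM


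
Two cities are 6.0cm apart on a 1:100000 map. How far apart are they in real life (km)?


Real distance = map distance × scale
= 6.0cm × 100000
= 600000 cm = 6000.0 m
= 6.000 km

6.000 km


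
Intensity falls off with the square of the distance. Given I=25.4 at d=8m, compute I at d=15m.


I₁d₁² = I₂d₂²
I₂ = I₁ × (d₁/d₂)²
= 25.4 × (8/15)²
= 25.4 × 64/225
= 1625.6/225
≈ 7.2249

7.2249


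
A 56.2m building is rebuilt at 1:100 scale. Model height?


Model size = real / scale
= 56.2 / 100
= 0.5620 m

0.5620 m


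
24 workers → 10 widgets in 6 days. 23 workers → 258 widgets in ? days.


Days ∝ work / workers, so d₂ = d₁ × (m₁/m₂) × (w₂/w₁)
Workers factor (inverse): 24/23 ≈ 1.0435
Work factor (direct): 258/10 = 25.8000
d₂ = 6 × 24/23 × 258/10 = (6 × 24 × 258) / (23 × 10) = 37152/230
≈ 161.53 days

161.53 days


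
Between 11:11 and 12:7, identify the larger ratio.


11/11 = 1.0000
12/7 = 1.7143
1.0000 < 1.7143, so 11:11 is less
= 12:7

12:7


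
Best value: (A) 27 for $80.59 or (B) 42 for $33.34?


Deal A: $80.59/27 = $2.9848/unit
Deal B: $33.34/42 = $0.7938/unit
B is cheaper per unit
= Deal B

Deal B


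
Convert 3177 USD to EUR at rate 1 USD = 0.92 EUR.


Amount × rate = 3177 × 0.92
= 2922.84 EUR

2922.84 EUR


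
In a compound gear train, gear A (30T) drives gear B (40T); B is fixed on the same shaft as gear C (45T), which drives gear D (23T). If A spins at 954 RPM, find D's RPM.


Stage 1: RPM_B = RPM_A × t_A/t_B = 954 × 30/40 = 28620/40 = 715.50
B and C share a shaft → RPM_C = RPM_B
Stage 2: RPM_D = RPM_C × t_C/t_D = RPM_A × (t_A×t_C)/(t_B×t_D)
Overall ratio = (30×45)/(40×23) = 1350/920
RPM_D = 954 × 1350/920 = 1287900/920
≈ 1399.89 RPM

1399.89 RPM


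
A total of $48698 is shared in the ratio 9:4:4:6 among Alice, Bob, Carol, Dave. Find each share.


Total parts = 9 + 4 + 4 + 6 = 23
Alice: 48698 × 9/23 = 19055.74
Bob: 48698 × 4/23 = 8469.22
Carol: 48698 × 4/23 = 8469.22
Dave: 48698 × 6/23 = 12703.83
= Alice: $19055.74, Bob: $8469.22, Carol: $8469.22, Dave: $12703.83

Alice: $19055.74, Bob: $8469.22, Carol: $8469.22, Dave: $12703.83


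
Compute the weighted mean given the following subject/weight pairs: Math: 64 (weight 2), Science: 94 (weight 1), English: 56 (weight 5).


Numerator = 64×2 + 94×1 + 56×5
= 128 + 94 + 280
= 502
Total weight = 8
Weighted avg = 502/8
= 62.75

62.75


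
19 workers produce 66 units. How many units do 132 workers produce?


Direct proportion: y/x = constant
k = 66/19 ≈ 3.4737
y₂ = k × 132 = 66 × 132 / 19 = 8712/19
≈ 458.53

458.53


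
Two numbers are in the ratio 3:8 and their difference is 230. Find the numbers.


Let A = 3k, B = 8k.
8k - 3k = 230
5k = 230 → k = 230/5 = 46
A = 3×46 = 138, B = 8×46 = 368
= A = 138, B = 368

A = 138, B = 368


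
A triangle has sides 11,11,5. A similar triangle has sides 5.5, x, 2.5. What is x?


Scale factor = 5.5/11 = 0.5
Missing side = 11 × 0.5
= 5.5

5.5


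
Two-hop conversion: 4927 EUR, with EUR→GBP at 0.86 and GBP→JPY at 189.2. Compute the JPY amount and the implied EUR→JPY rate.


Step 1: 4927 EUR × 0.86 = 4237.22 GBP
Step 2: 4237.22 GBP × 189.2 = 801682.02 JPY
Implied rate EUR→JPY = 0.86 × 189.2 = 162.7120
= 801682.02 JPY; implied rate 162.7120 JPY/EUR

801682.02 JPY; implied rate 162.7120 JPY/EUR


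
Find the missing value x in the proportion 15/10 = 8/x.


Cross multiply: 15 × x = 10 × 8
15x = 80
x = 80 / 15
= 5.33

5.33


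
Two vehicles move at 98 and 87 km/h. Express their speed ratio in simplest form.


Ratio = 98:87
GCD = 1
Simplified = 98:87
Time ratio (same distance) = 87:98
Speed ratio = 98:87

98:87


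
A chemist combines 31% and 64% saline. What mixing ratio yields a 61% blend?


Let x parts of 31% mix with y parts of 64%.
31x + 64y = 61(x + y)
31x + 64y = 61x + 61y
x(31 - 61) = y(61 - 64)
x/y = (64 - 61)/(61 - 31) = 3/30
Simplify: 1:10
= 1:10

1:10


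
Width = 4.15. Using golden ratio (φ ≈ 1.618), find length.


φ = (1 + √5) / 2 ≈ 1.618
Length = width × φ = 4.15 × 1.618 = 6.7147
≈ 6.71

6.71


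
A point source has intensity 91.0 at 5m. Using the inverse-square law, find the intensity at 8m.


I₁d₁² = I₂d₂²
I₂ = I₁ × (d₁/d₂)²
= 91.0 × (5/8)²
= 91.0 × 25/64
= 2275/64
≈ 35.5469

35.5469


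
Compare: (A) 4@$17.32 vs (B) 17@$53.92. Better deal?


Deal A: $17.32/4 = $4.3300/unit
Deal B: $53.92/17 = $3.1718/unit
B is cheaper per unit
= Deal B

Deal B


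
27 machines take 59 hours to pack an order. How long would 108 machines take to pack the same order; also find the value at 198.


Inverse proportion: x × y = constant
k = 27 × 59 = 1593
At x=108: k/108 = 14.75
At x=198: k/198 = 8.05
= 14.75 and 8.05

14.75 and 8.05


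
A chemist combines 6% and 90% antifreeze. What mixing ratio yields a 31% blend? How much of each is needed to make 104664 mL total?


Let x parts of 6% mix with y parts of 90%.
6x + 90y = 31(x + y)
6x + 90y = 31x + 31y
x(6 - 31) = y(31 - 90)
x/y = (90 - 31)/(31 - 6) = 59/25
Simplify: 59:25
Total parts = 84; one part = 104664/84 = 1246.00 mL
6% solution: 59×1246.00 = 73514.00 mL
90% solution: 25×1246.00 = 31150.00 mL
= ratio 59:25; 73514.00 mL and 31150.00 mL

ratio 59:25; 73514.00 mL and 31150.00 mL


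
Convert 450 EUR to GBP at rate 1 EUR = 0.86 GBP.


Amount × rate = 450 × 0.86
= 387.00 GBP

387.00 GBP


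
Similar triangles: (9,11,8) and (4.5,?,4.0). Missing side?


Scale factor = 4.5/9 = 0.5
Missing side = 11 × 0.5
= 5.5

5.5


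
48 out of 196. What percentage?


Percentage = (part / whole) × 100
= (48 / 196) × 100
≈ 24.49%

24.49%


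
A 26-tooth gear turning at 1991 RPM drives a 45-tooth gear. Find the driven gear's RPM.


Gear ratio = 26:45 = 26:45
RPM_B = RPM_A × (teeth_A / teeth_B)
= 1991 × (26/45)
= 1150.4 RPM

1150.4 RPM


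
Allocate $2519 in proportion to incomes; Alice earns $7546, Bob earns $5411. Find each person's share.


Total income = 7546 + 5411 = $12957
Alice: $2519 × 7546/12957 = $1467.04
Bob: $2519 × 5411/12957 = $1051.96
= Alice: $1467.04, Bob: $1051.96

Alice: $1467.04, Bob: $1051.96


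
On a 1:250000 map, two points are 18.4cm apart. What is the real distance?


Real distance = map distance × scale
= 18.4cm × 250000
= 4600000 cm = 46000.0 m
= 46.000 km

46.000 km


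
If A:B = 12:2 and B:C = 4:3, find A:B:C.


Match B: multiply A:B by 4 → 48:8
Multiply B:C by 2 → 8:6
Combined: 48:8:6
GCD = 2
= 24:4:3

24:4:3


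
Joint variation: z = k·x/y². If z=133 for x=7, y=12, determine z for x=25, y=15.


z = k·x/y²
Solve for k using the known point: k = z·y²/x = 133×144/7 = 19152/7 = 2736.0000
Now evaluate at x=25, y=15:
z = k × 25 / 225 = (19152 × 25) / (7 × 225) = 478800/1575
= 304.0000

304.0000


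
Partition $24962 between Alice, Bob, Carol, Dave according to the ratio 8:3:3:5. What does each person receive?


Total parts = 8 + 3 + 3 + 5 = 19
Alice: 24962 × 8/19 = 10510.32
Bob: 24962 × 3/19 = 3941.37
Carol: 24962 × 3/19 = 3941.37
Dave: 24962 × 5/19 = 6568.95
= Alice: $10510.32, Bob: $3941.37, Carol: $3941.37, Dave: $6568.95

Alice: $10510.32, Bob: $3941.37, Carol: $3941.37, Dave: $6568.95


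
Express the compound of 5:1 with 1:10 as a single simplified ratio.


Compound ratio = (5×1) : (1×10)
= 5:10
GCD = 5
= 1:2

1:2


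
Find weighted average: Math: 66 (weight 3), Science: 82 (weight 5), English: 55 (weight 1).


Numerator = 66×3 + 82×5 + 55×1
= 198 + 410 + 55
= 663
Total weight = 9
Weighted avg = 663/9
= 73.67

73.67


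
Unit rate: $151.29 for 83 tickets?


Unit rate = total / quantity
= 151.29 / 83
= $1.82 per unit

$1.82 per unit


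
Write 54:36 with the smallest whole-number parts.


GCD(54, 36) = 18
54/18 : 36/18
= 3:2

3:2


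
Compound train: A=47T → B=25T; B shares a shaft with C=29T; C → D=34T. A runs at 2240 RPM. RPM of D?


Stage 1: RPM_B = RPM_A × t_A/t_B = 2240 × 47/25 = 105280/25 = 4211.20
B and C share a shaft → RPM_C = RPM_B
Stage 2: RPM_D = RPM_C × t_C/t_D = RPM_A × (t_A×t_C)/(t_B×t_D)
Overall ratio = (47×29)/(25×34) = 1363/850
RPM_D = 2240 × 1363/850 = 3053120/850
≈ 3591.91 RPM

3591.91 RPM


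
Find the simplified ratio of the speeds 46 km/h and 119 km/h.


Ratio = 46:119
GCD = 1
Simplified = 46:119
Time ratio (same distance) = 119:46
Speed ratio = 46:119

46:119


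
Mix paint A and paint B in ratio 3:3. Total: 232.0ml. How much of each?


Total parts = 3 + 3 = 6
paint A: 232.0 × 3/6 = 116.0ml
paint B: 232.0 × 3/6 = 116.0ml
= 116.0ml and 116.0ml

116.0ml and 116.0ml


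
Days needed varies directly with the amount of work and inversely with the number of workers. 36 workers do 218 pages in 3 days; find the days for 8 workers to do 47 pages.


Days ∝ work / workers, so d₂ = d₁ × (m₁/m₂) × (w₂/w₁)
Workers factor (inverse): 36/8 = 4.5000
Work factor (direct): 47/218 ≈ 0.2156
d₂ = 3 × 36/8 × 47/218 = (3 × 36 × 47) / (8 × 218) = 5076/1744
≈ 2.91 days

2.91 days


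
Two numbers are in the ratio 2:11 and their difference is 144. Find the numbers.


Let A = 2k, B = 11k.
11k - 2k = 144
9k = 144 → k = 144/9 = 16
A = 2×16 = 32, B = 11×16 = 176
= A = 32, B = 176

A = 32, B = 176


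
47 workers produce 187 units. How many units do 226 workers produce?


Direct proportion: y/x = constant
k = 187/47 ≈ 3.9787
y₂ = k × 226 = 187 × 226 / 47 = 42262/47
≈ 899.19

899.19


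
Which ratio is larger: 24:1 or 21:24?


24/1 = 24.0000
21/24 = 0.8750
24.0000 > 0.8750, so 24:1 is greater
= 24:1

24:1


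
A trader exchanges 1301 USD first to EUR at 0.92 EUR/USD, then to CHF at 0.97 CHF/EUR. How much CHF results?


Step 1: 1301 USD × 0.92 = 1196.92 EUR
Step 2: 1196.92 EUR × 0.97 = 1161.01 CHF
Implied rate USD→CHF = 0.92 × 0.97 = 0.8924
= 1161.01 CHF

1161.01 CHF


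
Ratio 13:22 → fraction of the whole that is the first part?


Total parts = 13 + 22 = 35
First part: 13/35 = 13/35
= 13/35

13/35


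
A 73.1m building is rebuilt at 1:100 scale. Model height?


Model size = real / scale
= 73.1 / 100
= 0.7310 m

0.7310 m


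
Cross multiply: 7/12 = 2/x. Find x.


Cross multiply: 7 × x = 12 × 2
7x = 24
x = 24 / 7
= 3.43

3.43


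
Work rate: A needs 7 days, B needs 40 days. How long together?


Rate of A = 1/7 per day
Rate of B = 1/40 per day
Combined rate = 1/7 + 1/40 = 47/280 ≈ 0.1679 per day
Days = 1 / combined rate = 280/47
≈ 5.96 days

5.96 days


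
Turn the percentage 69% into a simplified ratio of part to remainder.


69% means 69 parts out of 100; remainder = 31
Part : remainder = 69:31
GCD = 1
= 69:31

69:31


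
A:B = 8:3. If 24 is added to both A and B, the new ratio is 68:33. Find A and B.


Let A = 8k, B = 3k.
(8k + 24) / (3k + 24) = 68/33
Cross-multiply: 33(8k + 24) = 68(3k + 24)
264k + 792 = 204k + 1632
264k - 204k = 1632 - 792
60k = 840
k = 840/60 = 14
A = 8×14 = 112, B = 3×14 = 42
= A = 112, B = 42

A = 112, B = 42


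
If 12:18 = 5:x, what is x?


Cross multiply: 12 × x = 18 × 5
12x = 90
x = 90 / 12
= 7.50

7.50


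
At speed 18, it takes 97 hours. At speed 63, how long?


Inverse proportion: x × y = constant
k = 18 × 97 = 1746
y₂ = k / 63 = 1746 / 63
= 27.71

27.71


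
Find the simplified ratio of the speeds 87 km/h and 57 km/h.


Ratio = 87:57
GCD = 3
Simplified = 29:19
Time ratio (same distance) = 19:29
Speed ratio = 29:19

29:19


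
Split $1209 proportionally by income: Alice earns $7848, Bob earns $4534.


Total income = 7848 + 4534 = $12382
Alice: $1209 × 7848/12382 = $766.29
Bob: $1209 × 4534/12382 = $442.71
= Alice: $766.29, Bob: $442.71

Alice: $766.29, Bob: $442.71


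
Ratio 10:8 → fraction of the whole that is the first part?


Total parts = 10 + 8 = 18
First part: 10/18 = 5/9
= 5/9

5/9


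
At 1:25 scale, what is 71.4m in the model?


Model size = real / scale
= 71.4 / 25
= 2.8560 m

2.8560 m


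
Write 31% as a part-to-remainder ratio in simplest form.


31% means 31 parts out of 100; remainder = 69
Part : remainder = 31:69
GCD = 1
= 31:69

31:69


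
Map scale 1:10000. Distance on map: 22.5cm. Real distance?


Real distance = map distance × scale
= 22.5cm × 10000
= 225000 cm = 2250.0 m
= 2.250 km

2.250 km


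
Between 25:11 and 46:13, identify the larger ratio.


25/11 = 2.2727
46/13 = 3.5385
2.2727 < 3.5385, so 25:11 is less
= 46:13

46:13


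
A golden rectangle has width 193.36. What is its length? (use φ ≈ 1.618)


φ = (1 + √5) / 2 ≈ 1.618
Length = width × φ = 193.36 × 1.618 = 312.85648
≈ 312.86

312.86


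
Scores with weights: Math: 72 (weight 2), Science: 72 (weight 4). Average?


Numerator = 72×2 + 72×4
= 144 + 288
= 432
Total weight = 6
Weighted avg = 432/6
= 72.00

72.00


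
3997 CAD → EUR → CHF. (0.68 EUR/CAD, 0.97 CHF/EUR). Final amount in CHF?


Step 1: 3997 CAD × 0.68 = 2717.96 EUR
Step 2: 2717.96 EUR × 0.97 = 2636.42 CHF
Implied rate CAD→CHF = 0.68 × 0.97 = 0.6596
= 2636.42 CHF

2636.42 CHF


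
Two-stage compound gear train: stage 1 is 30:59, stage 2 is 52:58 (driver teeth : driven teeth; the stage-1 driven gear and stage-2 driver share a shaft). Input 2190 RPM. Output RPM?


Stage 1: RPM_B = RPM_A × t_A/t_B = 2190 × 30/59 = 65700/59 ≈ 1113.56
B and C share a shaft → RPM_C = RPM_B
Stage 2: RPM_D = RPM_C × t_C/t_D = RPM_A × (t_A×t_C)/(t_B×t_D)
Overall ratio = (30×52)/(59×58) = 1560/3422
RPM_D = 2190 × 1560/3422 = 3416400/3422
≈ 998.36 RPM

998.36 RPM


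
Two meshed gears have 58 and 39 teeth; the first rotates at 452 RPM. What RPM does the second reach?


Gear ratio = 58:39 = 58:39
RPM_B = RPM_A × (teeth_A / teeth_B)
= 452 × (58/39)
= 672.2 RPM

672.2 RPM


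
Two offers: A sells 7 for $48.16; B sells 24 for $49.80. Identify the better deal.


Deal A: $48.16/7 = $6.8800/unit
Deal B: $49.80/24 = $2.0750/unit
B is cheaper per unit
= Deal B

Deal B


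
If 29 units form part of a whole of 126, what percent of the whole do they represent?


Percentage = (part / whole) × 100
= (29 / 126) × 100
≈ 23.02%

23.02%


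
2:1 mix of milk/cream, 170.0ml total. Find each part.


Total parts = 2 + 1 = 3
milk: 170.0 × 2/3 = 113.3ml
cream: 170.0 × 1/3 = 56.7ml
= 113.3ml and 56.7ml

113.3ml and 56.7ml


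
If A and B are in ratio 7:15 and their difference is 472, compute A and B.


Let A = 7k, B = 15k.
15k - 7k = 472
8k = 472 → k = 472/8 = 59
A = 7×59 = 413, B = 15×59 = 885
= A = 413, B = 885

A = 413, B = 885


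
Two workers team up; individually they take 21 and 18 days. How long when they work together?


Rate of A = 1/21 per day
Rate of B = 1/18 per day
Combined rate = 1/21 + 1/18 = 39/378 ≈ 0.1032 per day
Days = 1 / combined rate = 378/39
≈ 9.69 days

9.69 days


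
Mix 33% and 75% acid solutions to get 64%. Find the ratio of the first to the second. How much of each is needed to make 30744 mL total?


Let x parts of 33% mix with y parts of 75%.
33x + 75y = 64(x + y)
33x + 75y = 64x + 64y
x(33 - 64) = y(64 - 75)
x/y = (75 - 64)/(64 - 33) = 11/31
Simplify: 11:31
Total parts = 42; one part = 30744/42 = 732.00 mL
33% solution: 11×732.00 = 8052.00 mL
75% solution: 31×732.00 = 22692.00 mL
= ratio 11:31; 8052.00 mL and 22692.00 mL

ratio 11:31; 8052.00 mL and 22692.00 mL


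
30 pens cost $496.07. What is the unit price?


Unit rate = total / quantity
= 496.07 / 30
= $16.54 per unit

$16.54 per unit


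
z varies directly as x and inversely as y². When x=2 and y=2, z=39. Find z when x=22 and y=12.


z = k·x/y²
Solve for k using the known point: k = z·y²/x = 39×4/2 = 156/2 = 78.0000
Now evaluate at x=22, y=12:
z = k × 22 / 144 = (156 × 22) / (2 × 144) = 3432/288
≈ 11.9167

11.9167


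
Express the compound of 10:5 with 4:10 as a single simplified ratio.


Compound ratio = (10×4) : (5×10)
= 40:50
GCD = 10
= 4:5

4:5


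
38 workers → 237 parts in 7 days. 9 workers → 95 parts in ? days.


Days ∝ work / workers, so d₂ = d₁ × (m₁/m₂) × (w₂/w₁)
Workers factor (inverse): 38/9 ≈ 4.2222
Work factor (direct): 95/237 ≈ 0.4008
d₂ = 7 × 38/9 × 95/237 = (7 × 38 × 95) / (9 × 237) = 25270/2133
≈ 11.85 days

11.85 days


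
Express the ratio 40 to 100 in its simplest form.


GCD(40, 100) = 20
40/20 : 100/20
= 2:5

2:5


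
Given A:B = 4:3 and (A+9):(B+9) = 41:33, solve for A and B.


Let A = 4k, B = 3k.
(4k + 9) / (3k + 9) = 41/33
Cross-multiply: 33(4k + 9) = 41(3k + 9)
132k + 297 = 123k + 369
132k - 123k = 369 - 297
9k = 72
k = 72/9 = 8
A = 4×8 = 32, B = 3×8 = 24
= A = 32, B = 24

A = 32, B = 24


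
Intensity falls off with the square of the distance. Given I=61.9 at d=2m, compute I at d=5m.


I₁d₁² = I₂d₂²
I₂ = I₁ × (d₁/d₂)²
= 61.9 × (2/5)²
= 61.9 × 4/25
= 247.6/25
= 9.9040

9.9040


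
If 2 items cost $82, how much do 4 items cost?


Direct proportion: y/x = constant
k = 82/2 = 41.0000
y₂ = k × 4 = 82 × 4 / 2 = 328/2
= 164.00

164.00


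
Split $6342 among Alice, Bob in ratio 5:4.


Total parts = 5 + 4 = 9
Alice: 6342 × 5/9 = 3523.33
Bob: 6342 × 4/9 = 2818.67
= Alice: $3523.33, Bob: $2818.67

Alice: $3523.33, Bob: $2818.67


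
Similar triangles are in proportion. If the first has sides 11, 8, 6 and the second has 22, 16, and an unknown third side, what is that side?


Scale factor = 22/11 = 2
Missing side = 6 × 2
= 12.0

12.0


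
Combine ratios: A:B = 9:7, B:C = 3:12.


Match B: multiply A:B by 3 → 27:21
Multiply B:C by 7 → 21:84
Combined: 27:21:84
GCD = 3
= 9:7:28

9:7:28


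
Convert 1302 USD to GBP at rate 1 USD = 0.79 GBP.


Amount × rate = 1302 × 0.79
= 1028.58 GBP

1028.58 GBP


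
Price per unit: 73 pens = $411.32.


Unit rate = total / quantity
= 411.32 / 73
= $5.63 per unit

$5.63 per unit


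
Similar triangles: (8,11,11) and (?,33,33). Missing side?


Scale factor = 33/11 = 3
Missing side = 8 × 3
= 24.0

24.0


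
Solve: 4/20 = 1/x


Cross multiply: 4 × x = 20 × 1
4x = 20
x = 20 / 4
= 5.00

5.00


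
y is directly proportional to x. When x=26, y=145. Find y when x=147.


Direct proportion: y/x = constant
k = 145/26 ≈ 5.5769
y₂ = k × 147 = 145 × 147 / 26 = 21315/26
≈ 819.81

819.81


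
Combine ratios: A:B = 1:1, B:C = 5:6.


Match B: multiply A:B by 5 → 5:5
Multiply B:C by 1 → 5:6
Combined: 5:5:6
GCD = 1
= 5:5:6

5:5:6


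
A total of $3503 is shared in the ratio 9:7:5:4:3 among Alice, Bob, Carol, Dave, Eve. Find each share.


Total parts = 9 + 7 + 5 + 4 + 3 = 28
Alice: 3503 × 9/28 = 1125.96
Bob: 3503 × 7/28 = 875.75
Carol: 3503 × 5/28 = 625.54
Dave: 3503 × 4/28 = 500.43
Eve: 3503 × 3/28 = 375.32
= Alice: $1125.96, Bob: $875.75, Carol: $625.54, Dave: $500.43, Eve: $375.32

Alice: $1125.96, Bob: $875.75, Carol: $625.54, Dave: $500.43, Eve: $375.32


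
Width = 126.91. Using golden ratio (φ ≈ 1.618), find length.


φ = (1 + √5) / 2 ≈ 1.618
Length = width × φ = 126.91 × 1.618 = 205.34038
≈ 205.34

205.34


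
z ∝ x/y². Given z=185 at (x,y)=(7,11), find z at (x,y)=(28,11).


z = k·x/y²
Solve for k using the known point: k = z·y²/x = 185×121/7 = 22385/7 ≈ 3197.8571
Now evaluate at x=28, y=11:
z = k × 28 / 121 = (22385 × 28) / (7 × 121) = 626780/847
= 740.0000

740.0000


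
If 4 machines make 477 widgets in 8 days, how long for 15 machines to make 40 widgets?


Days ∝ work / workers, so d₂ = d₁ × (m₁/m₂) × (w₂/w₁)
Workers factor (inverse): 4/15 ≈ 0.2667
Work factor (direct): 40/477 ≈ 0.0839
d₂ = 8 × 4/15 × 40/477 = (8 × 4 × 40) / (15 × 477) = 1280/7155
≈ 0.18 days

0.18 days


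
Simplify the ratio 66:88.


GCD(66, 88) = 22
66/22 : 88/22
= 3:4

3:4


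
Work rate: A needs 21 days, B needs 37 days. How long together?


Rate of A = 1/21 per day
Rate of B = 1/37 per day
Combined rate = 1/21 + 1/37 = 58/777 ≈ 0.0746 per day
Days = 1 / combined rate = 777/58
≈ 13.40 days

13.40 days


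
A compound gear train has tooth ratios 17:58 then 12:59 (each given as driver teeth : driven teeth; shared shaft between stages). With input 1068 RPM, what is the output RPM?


Stage 1: RPM_B = RPM_A × t_A/t_B = 1068 × 17/58 = 18156/58 ≈ 313.03
B and C share a shaft → RPM_C = RPM_B
Stage 2: RPM_D = RPM_C × t_C/t_D = RPM_A × (t_A×t_C)/(t_B×t_D)
Overall ratio = (17×12)/(58×59) = 204/3422
RPM_D = 1068 × 204/3422 = 217872/3422
≈ 63.67 RPM

63.67 RPM


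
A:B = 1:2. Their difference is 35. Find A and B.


Let A = 1k, B = 2k.
2k - 1k = 35
1k = 35 → k = 35/1 = 35
A = 1×35 = 35, B = 2×35 = 70
= A = 35, B = 70

A = 35, B = 70


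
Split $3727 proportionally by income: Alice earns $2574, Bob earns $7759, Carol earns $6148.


Total income = 2574 + 7759 + 6148 = $16481
Alice: $3727 × 2574/16481 = $582.08
Bob: $3727 × 7759/16481 = $1754.61
Carol: $3727 × 6148/16481 = $1390.30
= Alice: $582.08, Bob: $1754.61, Carol: $1390.30

Alice: $582.08, Bob: $1754.61, Carol: $1390.30


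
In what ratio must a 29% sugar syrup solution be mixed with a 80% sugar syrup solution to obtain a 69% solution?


Let x parts of 29% mix with y parts of 80%.
29x + 80y = 69(x + y)
29x + 80y = 69x + 69y
x(29 - 69) = y(69 - 80)
x/y = (80 - 69)/(69 - 29) = 11/40
Simplify: 11:40
= 11:40

11:40


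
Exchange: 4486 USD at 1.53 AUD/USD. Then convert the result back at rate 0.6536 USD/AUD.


Amount × rate = 4486 × 1.53 = 6863.58 AUD
Round-trip: 6863.58 × 0.6536 = 4486.04 USD
= 6863.58 AUD, then 4486.04 USD

6863.58 AUD, then 4486.04 USD


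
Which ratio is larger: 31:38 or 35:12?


31/38 = 0.8158
35/12 = 2.9167
0.8158 < 2.9167, so 31:38 is less
= 35:12

35:12


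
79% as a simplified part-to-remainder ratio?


79% means 79 parts out of 100; remainder = 21
Part : remainder = 79:21
GCD = 1
= 79:21

79:21


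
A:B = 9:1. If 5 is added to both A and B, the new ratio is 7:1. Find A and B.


Let A = 9k, B = 1k.
(9k + 5) / (1k + 5) = 7/1
Cross-multiply: 1(9k + 5) = 7(1k + 5)
9k + 5 = 7k + 35
9k - 7k = 35 - 5
2k = 30
k = 30/2 = 15
A = 9×15 = 135, B = 1×15 = 15
= A = 135, B = 15

A = 135, B = 15


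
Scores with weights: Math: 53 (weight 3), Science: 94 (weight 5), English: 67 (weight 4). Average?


Numerator = 53×3 + 94×5 + 67×4
= 159 + 470 + 268
= 897
Total weight = 12
Weighted avg = 897/12
= 74.75

74.75


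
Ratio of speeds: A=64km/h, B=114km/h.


Ratio = 64:114
GCD = 2
Simplified = 32:57
Time ratio (same distance) = 57:32
Speed ratio = 32:57

32:57


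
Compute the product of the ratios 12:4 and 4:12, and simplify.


Compound ratio = (12×4) : (4×12)
= 48:48
GCD = 48
= 1:1

1:1
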